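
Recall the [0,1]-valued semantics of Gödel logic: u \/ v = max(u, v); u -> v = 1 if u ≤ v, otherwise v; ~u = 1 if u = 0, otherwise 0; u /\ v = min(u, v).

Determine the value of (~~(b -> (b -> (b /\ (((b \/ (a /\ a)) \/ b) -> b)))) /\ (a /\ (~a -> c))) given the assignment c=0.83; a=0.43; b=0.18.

(a /\ a) = min(0.43, 0.43) = 0.43
(b \/ (a /\ a)) = max(0.18, 0.43) = 0.43
((b \/ (a /\ a)) \/ b) = max(0.43, 0.18) = 0.43
(((b \/ (a /\ a)) \/ b) -> b): 0.43 > 0.18, so result = 0.18
(b /\ (((b \/ (a /\ a)) \/ b) -> b)) = min(0.18, 0.18) = 0.18
(b -> (b /\ (((b \/ (a /\ a)) \/ b) -> b))): 0.18 ≤ 0.18, so result = 1
(b -> (b -> (b /\ (((b \/ (a /\ a)) \/ b) -> b)))): 0.18 ≤ 1, so result = 1
~(b -> (b -> (b /\ (((b \/ (a /\ a)) \/ b) -> b)))): Gödel ¬ of 1 = 0 (operand ≠ 0)
~~(b -> (b -> (b /\ (((b \/ (a /\ a)) \/ b) -> b)))): Gödel ¬ of 0 = 1 (operand is 0)
~a: Gödel ¬ of 0.43 = 0 (operand ≠ 0)
(~a -> c): 0 ≤ 0.83, so result = 1
(a /\ (~a -> c)) = min(0.43, 1) = 0.43
(~~(b -> (b -> (b /\ (((b \/ (a /\ a)) \/ b) -> b)))) /\ (a /\ (~a -> c))) = min(1, 0.43) = 0.43

0.43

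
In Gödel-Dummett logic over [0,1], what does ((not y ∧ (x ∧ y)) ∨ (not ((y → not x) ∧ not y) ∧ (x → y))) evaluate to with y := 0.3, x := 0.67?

not y: Gödel ¬ of 0.3 = 0 (operand ≠ 0)
(x ∧ y) = min(0.67, 0.3) = 0.3
(not y ∧ (x ∧ y)) = min(0, 0.3) = 0
not x: Gödel ¬ of 0.67 = 0 (operand ≠ 0)
(y → not x): 0.3 > 0, so result = 0
not y: Gödel ¬ of 0.3 = 0 (operand ≠ 0)
((y → not x) ∧ not y) = min(0, 0) = 0
not ((y → not x) ∧ not y): Gödel ¬ of 0 = 1 (operand is 0)
(x → y): 0.67 > 0.3, so result = 0.3
(not ((y → not x) ∧ not y) ∧ (x → y)) = min(1, 0.3) = 0.3
((not y ∧ (x ∧ y)) ∨ (not ((y → not x) ∧ not y) ∧ (x → y))) = max(0, 0.3) = 0.3

0.30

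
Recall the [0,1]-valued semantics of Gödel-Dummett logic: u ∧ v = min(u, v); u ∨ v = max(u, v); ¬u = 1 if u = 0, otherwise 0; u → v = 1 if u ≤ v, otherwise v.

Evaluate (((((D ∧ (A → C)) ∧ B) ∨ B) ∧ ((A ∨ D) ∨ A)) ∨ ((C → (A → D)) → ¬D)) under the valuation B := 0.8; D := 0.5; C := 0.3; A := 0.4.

0.50

(A → C): 0.4 > 0.3, so result = 0.3
(D ∧ (A → C)) = min(0.5, 0.3) = 0.3
((D ∧ (A → C)) ∧ B) = min(0.3, 0.8) = 0.3
(((D ∧ (A → C)) ∧ B) ∨ B) = max(0.3, 0.8) = 0.8
(A ∨ D) = max(0.4, 0.5) = 0.5
((A ∨ D) ∨ A) = max(0.5, 0.4) = 0.5
((((D ∧ (A → C)) ∧ B) ∨ B) ∧ ((A ∨ D) ∨ A)) = min(0.8, 0.5) = 0.5
(A → D): 0.4 ≤ 0.5, so result = 1
(C → (A → D)): 0.3 ≤ 1, so result = 1
¬D: Gödel ¬ of 0.5 = 0 (operand ≠ 0)
((C → (A → D)) → ¬D): 1 > 0, so result = 0
(((((D ∧ (A → C)) ∧ B) ∨ B) ∧ ((A ∨ D) ∨ A)) ∨ ((C → (A → D)) → ¬D)) = max(0.5, 0) = 0.5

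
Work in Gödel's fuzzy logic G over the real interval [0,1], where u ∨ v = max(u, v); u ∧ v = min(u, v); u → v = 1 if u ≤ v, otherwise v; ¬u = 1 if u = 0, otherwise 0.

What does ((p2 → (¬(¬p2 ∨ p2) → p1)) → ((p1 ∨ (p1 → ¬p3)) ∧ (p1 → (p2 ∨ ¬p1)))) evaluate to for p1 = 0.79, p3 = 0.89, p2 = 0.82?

0.79

¬p2: Gödel ¬ of 0.82 = 0 (operand ≠ 0)
(¬p2 ∨ p2) = max(0, 0.82) = 0.82
¬(¬p2 ∨ p2): Gödel ¬ of 0.82 = 0 (operand ≠ 0)
(¬(¬p2 ∨ p2) → p1): 0 ≤ 0.79, so result = 1
(p2 → (¬(¬p2 ∨ p2) → p1)): 0.82 ≤ 1, so result = 1
¬p3: Gödel ¬ of 0.89 = 0 (operand ≠ 0)
(p1 → ¬p3): 0.79 > 0, so result = 0
(p1 ∨ (p1 → ¬p3)) = max(0.79, 0) = 0.79
¬p1: Gödel ¬ of 0.79 = 0 (operand ≠ 0)
(p2 ∨ ¬p1) = max(0.82, 0) = 0.82
(p1 → (p2 ∨ ¬p1)): 0.79 ≤ 0.82, so result = 1
((p1 ∨ (p1 → ¬p3)) ∧ (p1 → (p2 ∨ ¬p1))) = min(0.79, 1) = 0.79
((p2 → (¬(¬p2 ∨ p2) → p1)) → ((p1 ∨ (p1 → ¬p3)) ∧ (p1 → (p2 ∨ ¬p1)))): 1 > 0.79, so result = 0.79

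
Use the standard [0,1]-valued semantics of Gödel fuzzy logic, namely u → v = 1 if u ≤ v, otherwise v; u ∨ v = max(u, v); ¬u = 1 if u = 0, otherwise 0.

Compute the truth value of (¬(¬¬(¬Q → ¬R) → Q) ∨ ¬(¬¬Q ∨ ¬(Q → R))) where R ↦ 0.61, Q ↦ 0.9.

0.00

¬Q: Gödel ¬ of 0.9 = 0 (operand ≠ 0)
¬R: Gödel ¬ of 0.61 = 0 (operand ≠ 0)
(¬Q → ¬R): 0 ≤ 0, so result = 1
¬(¬Q → ¬R): Gödel ¬ of 1 = 0 (operand ≠ 0)
¬¬(¬Q → ¬R): Gödel ¬ of 0 = 1 (operand is 0)
(¬¬(¬Q → ¬R) → Q): 1 > 0.9, so result = 0.9
¬(¬¬(¬Q → ¬R) → Q): Gödel ¬ of 0.9 = 0 (operand ≠ 0)
¬Q: Gödel ¬ of 0.9 = 0 (operand ≠ 0)
¬¬Q: Gödel ¬ of 0 = 1 (operand is 0)
(Q → R): 0.9 > 0.61, so result = 0.61
¬(Q → R): Gödel ¬ of 0.61 = 0 (operand ≠ 0)
(¬¬Q ∨ ¬(Q → R)) = max(1, 0) = 1
¬(¬¬Q ∨ ¬(Q → R)): Gödel ¬ of 1 = 0 (operand ≠ 0)
(¬(¬¬(¬Q → ¬R) → Q) ∨ ¬(¬¬Q ∨ ¬(Q → R))) = max(0, 0) = 0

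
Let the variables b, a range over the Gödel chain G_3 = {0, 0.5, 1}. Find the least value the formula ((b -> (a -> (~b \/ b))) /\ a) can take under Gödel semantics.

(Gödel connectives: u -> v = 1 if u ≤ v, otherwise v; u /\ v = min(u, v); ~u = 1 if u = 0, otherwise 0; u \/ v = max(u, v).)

The minimum is attained at b = 0, a = 0:
  ~b: Gödel ¬ of 0 = 1 (operand is 0)
  (~b \/ b) = max(1, 0) = 1
  (a -> (~b \/ b)): 0 ≤ 1, so result = 1
  (b -> (a -> (~b \/ b))): 0 ≤ 1, so result = 1
  ((b -> (a -> (~b \/ b))) /\ a) = min(1, 0) = 0
Checking all 9 assignments confirms none give a value below 0.00.

0.00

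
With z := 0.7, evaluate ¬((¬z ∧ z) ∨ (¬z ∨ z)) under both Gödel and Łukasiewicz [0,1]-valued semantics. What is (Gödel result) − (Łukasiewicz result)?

-0.30

Gödel evaluation:
  ¬z: Gödel ¬ of 0.7 = 0 (operand ≠ 0)
  (¬z ∧ z) = min(0, 0.7) = 0
  ¬z: Gödel ¬ of 0.7 = 0 (operand ≠ 0)
  (¬z ∨ z) = max(0, 0.7) = 0.7
  ((¬z ∧ z) ∨ (¬z ∨ z)) = max(0, 0.7) = 0.7
  ¬((¬z ∧ z) ∨ (¬z ∨ z)): Gödel ¬ of 0.7 = 0 (operand ≠ 0)
  Gödel value = 0
Łukasiewicz evaluation:
  ¬z: Łukasiewicz ¬ gives 1 − 0.7 = 0.3
  (¬z ∧ z) = min(0.3, 0.7) = 0.3
  ¬z: Łukasiewicz ¬ gives 1 − 0.7 = 0.3
  (¬z ∨ z) = max(0.3, 0.7) = 0.7
  ((¬z ∧ z) ∨ (¬z ∨ z)) = max(0.3, 0.7) = 0.7
  ¬((¬z ∧ z) ∨ (¬z ∨ z)): Łukasiewicz ¬ gives 1 − 0.7 = 0.3
  Łukasiewicz value = 0.3
Difference: 0 − 0.3 = -0.30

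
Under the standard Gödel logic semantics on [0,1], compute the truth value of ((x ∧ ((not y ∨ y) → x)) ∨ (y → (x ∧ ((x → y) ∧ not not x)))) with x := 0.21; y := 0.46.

not y: Gödel ¬ of 0.46 = 0 (operand ≠ 0)
(not y ∨ y) = max(0, 0.46) = 0.46
((not y ∨ y) → x): 0.46 > 0.21, so result = 0.21
(x ∧ ((not y ∨ y) → x)) = min(0.21, 0.21) = 0.21
(x → y): 0.21 ≤ 0.46, so result = 1
not x: Gödel ¬ of 0.21 = 0 (operand ≠ 0)
not not x: Gödel ¬ of 0 = 1 (operand is 0)
((x → y) ∧ not not x) = min(1, 1) = 1
(x ∧ ((x → y) ∧ not not x)) = min(0.21, 1) = 0.21
(y → (x ∧ ((x → y) ∧ not not x))): 0.46 > 0.21, so result = 0.21
((x ∧ ((not y ∨ y) → x)) ∨ (y → (x ∧ ((x → y) ∧ not not x)))) = max(0.21, 0.21) = 0.21

0.21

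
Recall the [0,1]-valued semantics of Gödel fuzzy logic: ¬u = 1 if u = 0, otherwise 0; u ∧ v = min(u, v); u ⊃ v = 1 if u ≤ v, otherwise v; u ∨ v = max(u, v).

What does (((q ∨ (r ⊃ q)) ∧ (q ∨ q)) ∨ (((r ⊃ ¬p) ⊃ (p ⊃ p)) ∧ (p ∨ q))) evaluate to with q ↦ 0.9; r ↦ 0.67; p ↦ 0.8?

(r ⊃ q): 0.67 ≤ 0.9, so result = 1
(q ∨ (r ⊃ q)) = max(0.9, 1) = 1
(q ∨ q) = max(0.9, 0.9) = 0.9
((q ∨ (r ⊃ q)) ∧ (q ∨ q)) = min(1, 0.9) = 0.9
¬p: Gödel ¬ of 0.8 = 0 (operand ≠ 0)
(r ⊃ ¬p): 0.67 > 0, so result = 0
(p ⊃ p): 0.8 ≤ 0.8, so result = 1
((r ⊃ ¬p) ⊃ (p ⊃ p)): 0 ≤ 1, so result = 1
(p ∨ q) = max(0.8, 0.9) = 0.9
(((r ⊃ ¬p) ⊃ (p ⊃ p)) ∧ (p ∨ q)) = min(1, 0.9) = 0.9
(((q ∨ (r ⊃ q)) ∧ (q ∨ q)) ∨ (((r ⊃ ¬p) ⊃ (p ⊃ p)) ∧ (p ∨ q))) = max(0.9, 0.9) = 0.9

0.90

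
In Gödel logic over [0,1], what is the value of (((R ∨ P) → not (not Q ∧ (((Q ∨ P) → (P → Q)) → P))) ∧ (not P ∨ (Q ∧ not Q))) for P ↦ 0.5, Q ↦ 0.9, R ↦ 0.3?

0.00

(R ∨ P) = max(0.3, 0.5) = 0.5
not Q: Gödel ¬ of 0.9 = 0 (operand ≠ 0)
(Q ∨ P) = max(0.9, 0.5) = 0.9
(P → Q): 0.5 ≤ 0.9, so result = 1
((Q ∨ P) → (P → Q)): 0.9 ≤ 1, so result = 1
(((Q ∨ P) → (P → Q)) → P): 1 > 0.5, so result = 0.5
(not Q ∧ (((Q ∨ P) → (P → Q)) → P)) = min(0, 0.5) = 0
not (not Q ∧ (((Q ∨ P) → (P → Q)) → P)): Gödel ¬ of 0 = 1 (operand is 0)
((R ∨ P) → not (not Q ∧ (((Q ∨ P) → (P → Q)) → P))): 0.5 ≤ 1, so result = 1
not P: Gödel ¬ of 0.5 = 0 (operand ≠ 0)
not Q: Gödel ¬ of 0.9 = 0 (operand ≠ 0)
(Q ∧ not Q) = min(0.9, 0) = 0
(not P ∨ (Q ∧ not Q)) = max(0, 0) = 0
(((R ∨ P) → not (not Q ∧ (((Q ∨ P) → (P → Q)) → P))) ∧ (not P ∨ (Q ∧ not Q))) = min(1, 0) = 0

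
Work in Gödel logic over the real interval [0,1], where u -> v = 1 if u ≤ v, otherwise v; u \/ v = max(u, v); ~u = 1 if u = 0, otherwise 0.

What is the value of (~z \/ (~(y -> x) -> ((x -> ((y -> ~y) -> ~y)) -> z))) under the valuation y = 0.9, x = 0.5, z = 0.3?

1.00

~z: Gödel ¬ of 0.3 = 0 (operand ≠ 0)
(y -> x): 0.9 > 0.5, so result = 0.5
~(y -> x): Gödel ¬ of 0.5 = 0 (operand ≠ 0)
~y: Gödel ¬ of 0.9 = 0 (operand ≠ 0)
(y -> ~y): 0.9 > 0, so result = 0
~y: Gödel ¬ of 0.9 = 0 (operand ≠ 0)
((y -> ~y) -> ~y): 0 ≤ 0, so result = 1
(x -> ((y -> ~y) -> ~y)): 0.5 ≤ 1, so result = 1
((x -> ((y -> ~y) -> ~y)) -> z): 1 > 0.3, so result = 0.3
(~(y -> x) -> ((x -> ((y -> ~y) -> ~y)) -> z)): 0 ≤ 0.3, so result = 1
(~z \/ (~(y -> x) -> ((x -> ((y -> ~y) -> ~y)) -> z))) = max(0, 1) = 1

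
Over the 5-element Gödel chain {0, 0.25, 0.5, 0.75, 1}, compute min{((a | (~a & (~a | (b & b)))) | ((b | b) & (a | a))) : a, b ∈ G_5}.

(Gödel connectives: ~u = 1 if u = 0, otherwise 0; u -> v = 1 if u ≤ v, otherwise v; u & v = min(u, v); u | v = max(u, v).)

0.25

The minimum is attained at a = 0.25, b = 0:
  ~a: Gödel ¬ of 0.25 = 0 (operand ≠ 0)
  ~a: Gödel ¬ of 0.25 = 0 (operand ≠ 0)
  (b & b) = min(0, 0) = 0
  (~a | (b & b)) = max(0, 0) = 0
  (~a & (~a | (b & b))) = min(0, 0) = 0
  (a | (~a & (~a | (b & b)))) = max(0.25, 0) = 0.25
  (b | b) = max(0, 0) = 0
  (a | a) = max(0.25, 0.25) = 0.25
  ((b | b) & (a | a)) = min(0, 0.25) = 0
  ((a | (~a & (~a | (b & b)))) | ((b | b) & (a | a))) = max(0.25, 0) = 0.25
Checking all 25 assignments confirms none give a value below 0.25.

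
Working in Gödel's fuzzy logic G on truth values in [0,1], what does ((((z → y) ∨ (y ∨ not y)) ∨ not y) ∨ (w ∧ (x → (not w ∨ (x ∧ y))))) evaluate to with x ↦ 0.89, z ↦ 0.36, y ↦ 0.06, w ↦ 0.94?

(z → y): 0.36 > 0.06, so result = 0.06
not y: Gödel ¬ of 0.06 = 0 (operand ≠ 0)
(y ∨ not y) = max(0.06, 0) = 0.06
((z → y) ∨ (y ∨ not y)) = max(0.06, 0.06) = 0.06
not y: Gödel ¬ of 0.06 = 0 (operand ≠ 0)
(((z → y) ∨ (y ∨ not y)) ∨ not y) = max(0.06, 0) = 0.06
not w: Gödel ¬ of 0.94 = 0 (operand ≠ 0)
(x ∧ y) = min(0.89, 0.06) = 0.06
(not w ∨ (x ∧ y)) = max(0, 0.06) = 0.06
(x → (not w ∨ (x ∧ y))): 0.89 > 0.06, so result = 0.06
(w ∧ (x → (not w ∨ (x ∧ y)))) = min(0.94, 0.06) = 0.06
((((z → y) ∨ (y ∨ not y)) ∨ not y) ∨ (w ∧ (x → (not w ∨ (x ∧ y))))) = max(0.06, 0.06) = 0.06

0.06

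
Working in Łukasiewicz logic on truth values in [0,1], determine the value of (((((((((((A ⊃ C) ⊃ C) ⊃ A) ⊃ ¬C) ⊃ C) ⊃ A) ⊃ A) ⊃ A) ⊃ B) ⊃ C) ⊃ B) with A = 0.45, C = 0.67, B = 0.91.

1.00

(A ⊃ C): min(1, 1 − 0.45 + 0.67) = 1
((A ⊃ C) ⊃ C): min(1, 1 − 1 + 0.67) = 0.67
(((A ⊃ C) ⊃ C) ⊃ A): min(1, 1 − 0.67 + 0.45) = 0.78
¬C: Łukasiewicz ¬ gives 1 − 0.67 = 0.33
((((A ⊃ C) ⊃ C) ⊃ A) ⊃ ¬C): min(1, 1 − 0.78 + 0.33) = 0.55
(((((A ⊃ C) ⊃ C) ⊃ A) ⊃ ¬C) ⊃ C): min(1, 1 − 0.55 + 0.67) = 1
((((((A ⊃ C) ⊃ C) ⊃ A) ⊃ ¬C) ⊃ C) ⊃ A): min(1, 1 − 1 + 0.45) = 0.45
(((((((A ⊃ C) ⊃ C) ⊃ A) ⊃ ¬C) ⊃ C) ⊃ A) ⊃ A): min(1, 1 − 0.45 + 0.45) = 1
((((((((A ⊃ C) ⊃ C) ⊃ A) ⊃ ¬C) ⊃ C) ⊃ A) ⊃ A) ⊃ A): min(1, 1 − 1 + 0.45) = 0.45
(((((((((A ⊃ C) ⊃ C) ⊃ A) ⊃ ¬C) ⊃ C) ⊃ A) ⊃ A) ⊃ A) ⊃ B): min(1, 1 − 0.45 + 0.91) = 1
((((((((((A ⊃ C) ⊃ C) ⊃ A) ⊃ ¬C) ⊃ C) ⊃ A) ⊃ A) ⊃ A) ⊃ B) ⊃ C): min(1, 1 − 1 + 0.67) = 0.67
(((((((((((A ⊃ C) ⊃ C) ⊃ A) ⊃ ¬C) ⊃ C) ⊃ A) ⊃ A) ⊃ A) ⊃ B) ⊃ C) ⊃ B): min(1, 1 − 0.67 + 0.91) = 1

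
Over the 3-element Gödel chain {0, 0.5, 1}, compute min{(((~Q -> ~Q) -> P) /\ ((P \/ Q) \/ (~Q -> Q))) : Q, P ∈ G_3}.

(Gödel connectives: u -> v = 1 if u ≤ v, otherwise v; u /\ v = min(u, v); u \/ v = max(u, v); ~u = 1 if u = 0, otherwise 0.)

0.00

The minimum is attained at Q = 0, P = 0:
  ~Q: Gödel ¬ of 0 = 1 (operand is 0)
  ~Q: Gödel ¬ of 0 = 1 (operand is 0)
  (~Q -> ~Q): 1 ≤ 1, so result = 1
  ((~Q -> ~Q) -> P): 1 > 0, so result = 0
  (P \/ Q) = max(0, 0) = 0
  ~Q: Gödel ¬ of 0 = 1 (operand is 0)
  (~Q -> Q): 1 > 0, so result = 0
  ((P \/ Q) \/ (~Q -> Q)) = max(0, 0) = 0
  (((~Q -> ~Q) -> P) /\ ((P \/ Q) \/ (~Q -> Q))) = min(0, 0) = 0
Checking all 9 assignments confirms none give a value below 0.00.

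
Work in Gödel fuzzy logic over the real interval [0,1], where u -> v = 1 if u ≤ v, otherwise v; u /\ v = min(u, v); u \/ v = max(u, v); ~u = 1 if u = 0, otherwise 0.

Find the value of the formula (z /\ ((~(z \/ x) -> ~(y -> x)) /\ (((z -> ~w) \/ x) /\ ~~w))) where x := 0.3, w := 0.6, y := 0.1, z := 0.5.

(z \/ x) = max(0.5, 0.3) = 0.5
~(z \/ x): Gödel ¬ of 0.5 = 0 (operand ≠ 0)
(y -> x): 0.1 ≤ 0.3, so result = 1
~(y -> x): Gödel ¬ of 1 = 0 (operand ≠ 0)
(~(z \/ x) -> ~(y -> x)): 0 ≤ 0, so result = 1
~w: Gödel ¬ of 0.6 = 0 (operand ≠ 0)
(z -> ~w): 0.5 > 0, so result = 0
((z -> ~w) \/ x) = max(0, 0.3) = 0.3
~w: Gödel ¬ of 0.6 = 0 (operand ≠ 0)
~~w: Gödel ¬ of 0 = 1 (operand is 0)
(((z -> ~w) \/ x) /\ ~~w) = min(0.3, 1) = 0.3
((~(z \/ x) -> ~(y -> x)) /\ (((z -> ~w) \/ x) /\ ~~w)) = min(1, 0.3) = 0.3
(z /\ ((~(z \/ x) -> ~(y -> x)) /\ (((z -> ~w) \/ x) /\ ~~w))) = min(0.5, 0.3) = 0.3

0.30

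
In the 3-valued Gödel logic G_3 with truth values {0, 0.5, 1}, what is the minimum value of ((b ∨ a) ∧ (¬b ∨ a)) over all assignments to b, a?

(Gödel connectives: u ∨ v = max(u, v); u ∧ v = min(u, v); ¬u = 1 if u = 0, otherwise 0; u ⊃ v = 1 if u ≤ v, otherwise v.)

0.00

The minimum is attained at b = 0, a = 0:
  (b ∨ a) = max(0, 0) = 0
  ¬b: Gödel ¬ of 0 = 1 (operand is 0)
  (¬b ∨ a) = max(1, 0) = 1
  ((b ∨ a) ∧ (¬b ∨ a)) = min(0, 1) = 0
Checking all 9 assignments confirms none give a value below 0.00.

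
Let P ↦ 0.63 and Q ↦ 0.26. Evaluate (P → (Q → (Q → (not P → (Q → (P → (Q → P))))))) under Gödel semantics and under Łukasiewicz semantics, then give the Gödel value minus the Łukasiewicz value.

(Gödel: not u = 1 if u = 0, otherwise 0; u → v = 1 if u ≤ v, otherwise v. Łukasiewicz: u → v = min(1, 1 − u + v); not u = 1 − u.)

Gödel evaluation:
  not P: Gödel ¬ of 0.63 = 0 (operand ≠ 0)
  (Q → P): 0.26 ≤ 0.63, so result = 1
  (P → (Q → P)): 0.63 ≤ 1, so result = 1
  (Q → (P → (Q → P))): 0.26 ≤ 1, so result = 1
  (not P → (Q → (P → (Q → P)))): 0 ≤ 1, so result = 1
  (Q → (not P → (Q → (P → (Q → P))))): 0.26 ≤ 1, so result = 1
  (Q → (Q → (not P → (Q → (P → (Q → P)))))): 0.26 ≤ 1, so result = 1
  (P → (Q → (Q → (not P → (Q → (P → (Q → P))))))): 0.63 ≤ 1, so result = 1
  Gödel value = 1
Łukasiewicz evaluation:
  not P: Łukasiewicz ¬ gives 1 − 0.63 = 0.37
  (Q → P): min(1, 1 − 0.26 + 0.63) = 1
  (P → (Q → P)): min(1, 1 − 0.63 + 1) = 1
  (Q → (P → (Q → P))): min(1, 1 − 0.26 + 1) = 1
  (not P → (Q → (P → (Q → P)))): min(1, 1 − 0.37 + 1) = 1
  (Q → (not P → (Q → (P → (Q → P))))): min(1, 1 − 0.26 + 1) = 1
  (Q → (Q → (not P → (Q → (P → (Q → P)))))): min(1, 1 − 0.26 + 1) = 1
  (P → (Q → (Q → (not P → (Q → (P → (Q → P))))))): min(1, 1 − 0.63 + 1) = 1
  Łukasiewicz value = 1
Difference: 1 − 1 = 0.00

0.00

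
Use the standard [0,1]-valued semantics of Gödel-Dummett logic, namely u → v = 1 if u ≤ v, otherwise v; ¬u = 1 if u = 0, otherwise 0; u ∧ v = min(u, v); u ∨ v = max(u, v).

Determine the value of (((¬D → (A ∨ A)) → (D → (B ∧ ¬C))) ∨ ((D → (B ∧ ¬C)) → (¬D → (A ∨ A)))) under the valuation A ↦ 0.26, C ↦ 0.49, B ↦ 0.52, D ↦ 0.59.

1.00

¬D: Gödel ¬ of 0.59 = 0 (operand ≠ 0)
(A ∨ A) = max(0.26, 0.26) = 0.26
(¬D → (A ∨ A)): 0 ≤ 0.26, so result = 1
¬C: Gödel ¬ of 0.49 = 0 (operand ≠ 0)
(B ∧ ¬C) = min(0.52, 0) = 0
(D → (B ∧ ¬C)): 0.59 > 0, so result = 0
((¬D → (A ∨ A)) → (D → (B ∧ ¬C))): 1 > 0, so result = 0
¬C: Gödel ¬ of 0.49 = 0 (operand ≠ 0)
(B ∧ ¬C) = min(0.52, 0) = 0
(D → (B ∧ ¬C)): 0.59 > 0, so result = 0
¬D: Gödel ¬ of 0.59 = 0 (operand ≠ 0)
(A ∨ A) = max(0.26, 0.26) = 0.26
(¬D → (A ∨ A)): 0 ≤ 0.26, so result = 1
((D → (B ∧ ¬C)) → (¬D → (A ∨ A))): 0 ≤ 1, so result = 1
(((¬D → (A ∨ A)) → (D → (B ∧ ¬C))) ∨ ((D → (B ∧ ¬C)) → (¬D → (A ∨ A)))) = max(0, 1) = 1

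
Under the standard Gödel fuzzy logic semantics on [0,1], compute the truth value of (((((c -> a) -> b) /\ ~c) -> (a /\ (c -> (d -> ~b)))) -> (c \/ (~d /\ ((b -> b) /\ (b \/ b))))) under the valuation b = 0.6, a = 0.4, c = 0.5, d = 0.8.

0.50

(c -> a): 0.5 > 0.4, so result = 0.4
((c -> a) -> b): 0.4 ≤ 0.6, so result = 1
~c: Gödel ¬ of 0.5 = 0 (operand ≠ 0)
(((c -> a) -> b) /\ ~c) = min(1, 0) = 0
~b: Gödel ¬ of 0.6 = 0 (operand ≠ 0)
(d -> ~b): 0.8 > 0, so result = 0
(c -> (d -> ~b)): 0.5 > 0, so result = 0
(a /\ (c -> (d -> ~b))) = min(0.4, 0) = 0
((((c -> a) -> b) /\ ~c) -> (a /\ (c -> (d -> ~b)))): 0 ≤ 0, so result = 1
~d: Gödel ¬ of 0.8 = 0 (operand ≠ 0)
(b -> b): 0.6 ≤ 0.6, so result = 1
(b \/ b) = max(0.6, 0.6) = 0.6
((b -> b) /\ (b \/ b)) = min(1, 0.6) = 0.6
(~d /\ ((b -> b) /\ (b \/ b))) = min(0, 0.6) = 0
(c \/ (~d /\ ((b -> b) /\ (b \/ b)))) = max(0.5, 0) = 0.5
(((((c -> a) -> b) /\ ~c) -> (a /\ (c -> (d -> ~b)))) -> (c \/ (~d /\ ((b -> b) /\ (b \/ b))))): 1 > 0.5, so result = 0.5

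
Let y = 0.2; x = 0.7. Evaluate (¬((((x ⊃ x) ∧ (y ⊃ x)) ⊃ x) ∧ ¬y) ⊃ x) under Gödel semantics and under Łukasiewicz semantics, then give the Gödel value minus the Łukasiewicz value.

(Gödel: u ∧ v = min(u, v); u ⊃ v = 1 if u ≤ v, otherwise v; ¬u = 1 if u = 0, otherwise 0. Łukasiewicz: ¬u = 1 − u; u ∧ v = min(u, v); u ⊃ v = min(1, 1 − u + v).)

Gödel evaluation:
  (x ⊃ x): 0.7 ≤ 0.7, so result = 1
  (y ⊃ x): 0.2 ≤ 0.7, so result = 1
  ((x ⊃ x) ∧ (y ⊃ x)) = min(1, 1) = 1
  (((x ⊃ x) ∧ (y ⊃ x)) ⊃ x): 1 > 0.7, so result = 0.7
  ¬y: Gödel ¬ of 0.2 = 0 (operand ≠ 0)
  ((((x ⊃ x) ∧ (y ⊃ x)) ⊃ x) ∧ ¬y) = min(0.7, 0) = 0
  ¬((((x ⊃ x) ∧ (y ⊃ x)) ⊃ x) ∧ ¬y): Gödel ¬ of 0 = 1 (operand is 0)
  (¬((((x ⊃ x) ∧ (y ⊃ x)) ⊃ x) ∧ ¬y) ⊃ x): 1 > 0.7, so result = 0.7
  Gödel value = 0.7
Łukasiewicz evaluation:
  (x ⊃ x): min(1, 1 − 0.7 + 0.7) = 1
  (y ⊃ x): min(1, 1 − 0.2 + 0.7) = 1
  ((x ⊃ x) ∧ (y ⊃ x)) = min(1, 1) = 1
  (((x ⊃ x) ∧ (y ⊃ x)) ⊃ x): min(1, 1 − 1 + 0.7) = 0.7
  ¬y: Łukasiewicz ¬ gives 1 − 0.2 = 0.8
  ((((x ⊃ x) ∧ (y ⊃ x)) ⊃ x) ∧ ¬y) = min(0.7, 0.8) = 0.7
  ¬((((x ⊃ x) ∧ (y ⊃ x)) ⊃ x) ∧ ¬y): Łukasiewicz ¬ gives 1 − 0.7 = 0.3
  (¬((((x ⊃ x) ∧ (y ⊃ x)) ⊃ x) ∧ ¬y) ⊃ x): min(1, 1 − 0.3 + 0.7) = 1
  Łukasiewicz value = 1
Difference: 0.7 − 1 = -0.30

-0.30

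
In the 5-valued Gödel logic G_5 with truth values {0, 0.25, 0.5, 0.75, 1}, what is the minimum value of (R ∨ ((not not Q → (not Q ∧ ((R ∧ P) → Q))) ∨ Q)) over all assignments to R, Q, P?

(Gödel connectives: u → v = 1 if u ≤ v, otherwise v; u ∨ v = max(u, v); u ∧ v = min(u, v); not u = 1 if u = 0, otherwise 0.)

0.25

The minimum is attained at R = 0, Q = 0.25, P = 0:
  not Q: Gödel ¬ of 0.25 = 0 (operand ≠ 0)
  not not Q: Gödel ¬ of 0 = 1 (operand is 0)
  not Q: Gödel ¬ of 0.25 = 0 (operand ≠ 0)
  (R ∧ P) = min(0, 0) = 0
  ((R ∧ P) → Q): 0 ≤ 0.25, so result = 1
  (not Q ∧ ((R ∧ P) → Q)) = min(0, 1) = 0
  (not not Q → (not Q ∧ ((R ∧ P) → Q))): 1 > 0, so result = 0
  ((not not Q → (not Q ∧ ((R ∧ P) → Q))) ∨ Q) = max(0, 0.25) = 0.25
  (R ∨ ((not not Q → (not Q ∧ ((R ∧ P) → Q))) ∨ Q)) = max(0, 0.25) = 0.25
Checking all 125 assignments confirms none give a value below 0.25.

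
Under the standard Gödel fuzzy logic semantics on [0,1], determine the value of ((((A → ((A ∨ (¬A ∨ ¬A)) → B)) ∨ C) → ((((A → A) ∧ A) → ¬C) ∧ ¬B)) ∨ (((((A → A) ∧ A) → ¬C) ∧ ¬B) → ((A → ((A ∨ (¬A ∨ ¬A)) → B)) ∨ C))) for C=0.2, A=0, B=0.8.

1.00

¬A: Gödel ¬ of 0 = 1 (operand is 0)
¬A: Gödel ¬ of 0 = 1 (operand is 0)
(¬A ∨ ¬A) = max(1, 1) = 1
(A ∨ (¬A ∨ ¬A)) = max(0, 1) = 1
((A ∨ (¬A ∨ ¬A)) → B): 1 > 0.8, so result = 0.8
(A → ((A ∨ (¬A ∨ ¬A)) → B)): 0 ≤ 0.8, so result = 1
((A → ((A ∨ (¬A ∨ ¬A)) → B)) ∨ C) = max(1, 0.2) = 1
(A → A): 0 ≤ 0, so result = 1
((A → A) ∧ A) = min(1, 0) = 0
¬C: Gödel ¬ of 0.2 = 0 (operand ≠ 0)
(((A → A) ∧ A) → ¬C): 0 ≤ 0, so result = 1
¬B: Gödel ¬ of 0.8 = 0 (operand ≠ 0)
((((A → A) ∧ A) → ¬C) ∧ ¬B) = min(1, 0) = 0
(((A → ((A ∨ (¬A ∨ ¬A)) → B)) ∨ C) → ((((A → A) ∧ A) → ¬C) ∧ ¬B)): 1 > 0, so result = 0
(A → A): 0 ≤ 0, so result = 1
((A → A) ∧ A) = min(1, 0) = 0
¬C: Gödel ¬ of 0.2 = 0 (operand ≠ 0)
(((A → A) ∧ A) → ¬C): 0 ≤ 0, so result = 1
¬B: Gödel ¬ of 0.8 = 0 (operand ≠ 0)
((((A → A) ∧ A) → ¬C) ∧ ¬B) = min(1, 0) = 0
¬A: Gödel ¬ of 0 = 1 (operand is 0)
¬A: Gödel ¬ of 0 = 1 (operand is 0)
(¬A ∨ ¬A) = max(1, 1) = 1
(A ∨ (¬A ∨ ¬A)) = max(0, 1) = 1
((A ∨ (¬A ∨ ¬A)) → B): 1 > 0.8, so result = 0.8
(A → ((A ∨ (¬A ∨ ¬A)) → B)): 0 ≤ 0.8, so result = 1
((A → ((A ∨ (¬A ∨ ¬A)) → B)) ∨ C) = max(1, 0.2) = 1
(((((A → A) ∧ A) → ¬C) ∧ ¬B) → ((A → ((A ∨ (¬A ∨ ¬A)) → B)) ∨ C)): 0 ≤ 1, so result = 1
((((A → ((A ∨ (¬A ∨ ¬A)) → B)) ∨ C) → ((((A → A) ∧ A) → ¬C) ∧ ¬B)) ∨ (((((A → A) ∧ A) → ¬C) ∧ ¬B) → ((A → ((A ∨ (¬A ∨ ¬A)) → B)) ∨ C))) = max(0, 1) = 1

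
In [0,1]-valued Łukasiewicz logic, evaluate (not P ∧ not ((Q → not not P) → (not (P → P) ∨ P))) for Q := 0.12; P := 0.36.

0.64

not P: Łukasiewicz ¬ gives 1 − 0.36 = 0.64
not P: Łukasiewicz ¬ gives 1 − 0.36 = 0.64
not not P: Łukasiewicz ¬ gives 1 − 0.64 = 0.36
(Q → not not P): min(1, 1 − 0.12 + 0.36) = 1
(P → P): min(1, 1 − 0.36 + 0.36) = 1
not (P → P): Łukasiewicz ¬ gives 1 − 1 = 0
(not (P → P) ∨ P) = max(0, 0.36) = 0.36
((Q → not not P) → (not (P → P) ∨ P)): min(1, 1 − 1 + 0.36) = 0.36
not ((Q → not not P) → (not (P → P) ∨ P)): Łukasiewicz ¬ gives 1 − 0.36 = 0.64
(not P ∧ not ((Q → not not P) → (not (P → P) ∨ P))) = min(0.64, 0.64) = 0.64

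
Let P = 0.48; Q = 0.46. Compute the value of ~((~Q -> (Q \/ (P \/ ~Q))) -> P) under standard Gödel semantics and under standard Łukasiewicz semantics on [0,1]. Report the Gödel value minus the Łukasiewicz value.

Gödel evaluation:
  ~Q: Gödel ¬ of 0.46 = 0 (operand ≠ 0)
  ~Q: Gödel ¬ of 0.46 = 0 (operand ≠ 0)
  (P \/ ~Q) = max(0.48, 0) = 0.48
  (Q \/ (P \/ ~Q)) = max(0.46, 0.48) = 0.48
  (~Q -> (Q \/ (P \/ ~Q))): 0 ≤ 0.48, so result = 1
  ((~Q -> (Q \/ (P \/ ~Q))) -> P): 1 > 0.48, so result = 0.48
  ~((~Q -> (Q \/ (P \/ ~Q))) -> P): Gödel ¬ of 0.48 = 0 (operand ≠ 0)
  Gödel value = 0
Łukasiewicz evaluation:
  ~Q: Łukasiewicz ¬ gives 1 − 0.46 = 0.54
  ~Q: Łukasiewicz ¬ gives 1 − 0.46 = 0.54
  (P \/ ~Q) = max(0.48, 0.54) = 0.54
  (Q \/ (P \/ ~Q)) = max(0.46, 0.54) = 0.54
  (~Q -> (Q \/ (P \/ ~Q))): min(1, 1 − 0.54 + 0.54) = 1
  ((~Q -> (Q \/ (P \/ ~Q))) -> P): min(1, 1 − 1 + 0.48) = 0.48
  ~((~Q -> (Q \/ (P \/ ~Q))) -> P): Łukasiewicz ¬ gives 1 − 0.48 = 0.52
  Łukasiewicz value = 0.52
Difference: 0 − 0.52 = -0.52

-0.52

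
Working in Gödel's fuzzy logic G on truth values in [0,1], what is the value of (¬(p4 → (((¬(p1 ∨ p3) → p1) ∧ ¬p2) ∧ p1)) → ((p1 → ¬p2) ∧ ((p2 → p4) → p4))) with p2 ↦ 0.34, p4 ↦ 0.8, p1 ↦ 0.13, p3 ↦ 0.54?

(p1 ∨ p3) = max(0.13, 0.54) = 0.54
¬(p1 ∨ p3): Gödel ¬ of 0.54 = 0 (operand ≠ 0)
(¬(p1 ∨ p3) → p1): 0 ≤ 0.13, so result = 1
¬p2: Gödel ¬ of 0.34 = 0 (operand ≠ 0)
((¬(p1 ∨ p3) → p1) ∧ ¬p2) = min(1, 0) = 0
(((¬(p1 ∨ p3) → p1) ∧ ¬p2) ∧ p1) = min(0, 0.13) = 0
(p4 → (((¬(p1 ∨ p3) → p1) ∧ ¬p2) ∧ p1)): 0.8 > 0, so result = 0
¬(p4 → (((¬(p1 ∨ p3) → p1) ∧ ¬p2) ∧ p1)): Gödel ¬ of 0 = 1 (operand is 0)
¬p2: Gödel ¬ of 0.34 = 0 (operand ≠ 0)
(p1 → ¬p2): 0.13 > 0, so result = 0
(p2 → p4): 0.34 ≤ 0.8, so result = 1
((p2 → p4) → p4): 1 > 0.8, so result = 0.8
((p1 → ¬p2) ∧ ((p2 → p4) → p4)) = min(0, 0.8) = 0
(¬(p4 → (((¬(p1 ∨ p3) → p1) ∧ ¬p2) ∧ p1)) → ((p1 → ¬p2) ∧ ((p2 → p4) → p4))): 1 > 0, so result = 0

0.00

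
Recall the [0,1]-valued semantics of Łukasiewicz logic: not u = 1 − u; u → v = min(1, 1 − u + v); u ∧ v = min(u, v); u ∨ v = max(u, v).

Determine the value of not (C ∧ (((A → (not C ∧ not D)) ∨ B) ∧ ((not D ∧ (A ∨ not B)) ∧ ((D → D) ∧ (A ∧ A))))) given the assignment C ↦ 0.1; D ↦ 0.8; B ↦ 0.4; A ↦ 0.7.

not C: Łukasiewicz ¬ gives 1 − 0.1 = 0.9
not D: Łukasiewicz ¬ gives 1 − 0.8 = 0.2
(not C ∧ not D) = min(0.9, 0.2) = 0.2
(A → (not C ∧ not D)): min(1, 1 − 0.7 + 0.2) = 0.5
((A → (not C ∧ not D)) ∨ B) = max(0.5, 0.4) = 0.5
not D: Łukasiewicz ¬ gives 1 − 0.8 = 0.2
not B: Łukasiewicz ¬ gives 1 − 0.4 = 0.6
(A ∨ not B) = max(0.7, 0.6) = 0.7
(not D ∧ (A ∨ not B)) = min(0.2, 0.7) = 0.2
(D → D): min(1, 1 − 0.8 + 0.8) = 1
(A ∧ A) = min(0.7, 0.7) = 0.7
((D → D) ∧ (A ∧ A)) = min(1, 0.7) = 0.7
((not D ∧ (A ∨ not B)) ∧ ((D → D) ∧ (A ∧ A))) = min(0.2, 0.7) = 0.2
(((A → (not C ∧ not D)) ∨ B) ∧ ((not D ∧ (A ∨ not B)) ∧ ((D → D) ∧ (A ∧ A)))) = min(0.5, 0.2) = 0.2
(C ∧ (((A → (not C ∧ not D)) ∨ B) ∧ ((not D ∧ (A ∨ not B)) ∧ ((D → D) ∧ (A ∧ A))))) = min(0.1, 0.2) = 0.1
not (C ∧ (((A → (not C ∧ not D)) ∨ B) ∧ ((not D ∧ (A ∨ not B)) ∧ ((D → D) ∧ (A ∧ A))))): Łukasiewicz ¬ gives 1 − 0.1 = 0.9

0.90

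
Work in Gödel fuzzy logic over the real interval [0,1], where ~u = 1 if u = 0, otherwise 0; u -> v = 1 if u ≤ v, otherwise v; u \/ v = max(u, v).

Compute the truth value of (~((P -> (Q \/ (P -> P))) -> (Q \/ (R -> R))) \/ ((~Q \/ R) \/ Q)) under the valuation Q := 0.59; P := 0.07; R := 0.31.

(P -> P): 0.07 ≤ 0.07, so result = 1
(Q \/ (P -> P)) = max(0.59, 1) = 1
(P -> (Q \/ (P -> P))): 0.07 ≤ 1, so result = 1
(R -> R): 0.31 ≤ 0.31, so result = 1
(Q \/ (R -> R)) = max(0.59, 1) = 1
((P -> (Q \/ (P -> P))) -> (Q \/ (R -> R))): 1 ≤ 1, so result = 1
~((P -> (Q \/ (P -> P))) -> (Q \/ (R -> R))): Gödel ¬ of 1 = 0 (operand ≠ 0)
~Q: Gödel ¬ of 0.59 = 0 (operand ≠ 0)
(~Q \/ R) = max(0, 0.31) = 0.31
((~Q \/ R) \/ Q) = max(0.31, 0.59) = 0.59
(~((P -> (Q \/ (P -> P))) -> (Q \/ (R -> R))) \/ ((~Q \/ R) \/ Q)) = max(0, 0.59) = 0.59

0.59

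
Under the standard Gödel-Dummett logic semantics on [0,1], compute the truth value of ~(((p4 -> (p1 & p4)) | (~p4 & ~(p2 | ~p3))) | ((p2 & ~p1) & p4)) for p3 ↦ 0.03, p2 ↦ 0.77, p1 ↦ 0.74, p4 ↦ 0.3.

(p1 & p4) = min(0.74, 0.3) = 0.3
(p4 -> (p1 & p4)): 0.3 ≤ 0.3, so result = 1
~p4: Gödel ¬ of 0.3 = 0 (operand ≠ 0)
~p3: Gödel ¬ of 0.03 = 0 (operand ≠ 0)
(p2 | ~p3) = max(0.77, 0) = 0.77
~(p2 | ~p3): Gödel ¬ of 0.77 = 0 (operand ≠ 0)
(~p4 & ~(p2 | ~p3)) = min(0, 0) = 0
((p4 -> (p1 & p4)) | (~p4 & ~(p2 | ~p3))) = max(1, 0) = 1
~p1: Gödel ¬ of 0.74 = 0 (operand ≠ 0)
(p2 & ~p1) = min(0.77, 0) = 0
((p2 & ~p1) & p4) = min(0, 0.3) = 0
(((p4 -> (p1 & p4)) | (~p4 & ~(p2 | ~p3))) | ((p2 & ~p1) & p4)) = max(1, 0) = 1
~(((p4 -> (p1 & p4)) | (~p4 & ~(p2 | ~p3))) | ((p2 & ~p1) & p4)): Gödel ¬ of 1 = 0 (operand ≠ 0)

0.00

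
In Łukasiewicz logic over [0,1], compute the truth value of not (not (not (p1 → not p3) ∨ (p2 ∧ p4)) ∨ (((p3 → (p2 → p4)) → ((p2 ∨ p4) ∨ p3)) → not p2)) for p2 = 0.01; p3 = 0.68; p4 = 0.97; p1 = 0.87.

not p3: Łukasiewicz ¬ gives 1 − 0.68 = 0.32
(p1 → not p3): min(1, 1 − 0.87 + 0.32) = 0.45
not (p1 → not p3): Łukasiewicz ¬ gives 1 − 0.45 = 0.55
(p2 ∧ p4) = min(0.01, 0.97) = 0.01
(not (p1 → not p3) ∨ (p2 ∧ p4)) = max(0.55, 0.01) = 0.55
not (not (p1 → not p3) ∨ (p2 ∧ p4)): Łukasiewicz ¬ gives 1 − 0.55 = 0.45
(p2 → p4): min(1, 1 − 0.01 + 0.97) = 1
(p3 → (p2 → p4)): min(1, 1 − 0.68 + 1) = 1
(p2 ∨ p4) = max(0.01, 0.97) = 0.97
((p2 ∨ p4) ∨ p3) = max(0.97, 0.68) = 0.97
((p3 → (p2 → p4)) → ((p2 ∨ p4) ∨ p3)): min(1, 1 − 1 + 0.97) = 0.97
not p2: Łukasiewicz ¬ gives 1 − 0.01 = 0.99
(((p3 → (p2 → p4)) → ((p2 ∨ p4) ∨ p3)) → not p2): min(1, 1 − 0.97 + 0.99) = 1
(not (not (p1 → not p3) ∨ (p2 ∧ p4)) ∨ (((p3 → (p2 → p4)) → ((p2 ∨ p4) ∨ p3)) → not p2)) = max(0.45, 1) = 1
not (not (not (p1 → not p3) ∨ (p2 ∧ p4)) ∨ (((p3 → (p2 → p4)) → ((p2 ∨ p4) ∨ p3)) → not p2)): Łukasiewicz ¬ gives 1 − 1 = 0

0.00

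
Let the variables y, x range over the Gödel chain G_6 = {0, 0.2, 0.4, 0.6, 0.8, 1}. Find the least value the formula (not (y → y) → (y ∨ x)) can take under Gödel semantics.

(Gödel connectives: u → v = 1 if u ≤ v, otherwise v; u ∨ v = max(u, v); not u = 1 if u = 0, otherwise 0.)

Every assignment gives 1. For instance at y = 0, x = 0:
  (y → y): 0 ≤ 0, so result = 1
  not (y → y): Gödel ¬ of 1 = 0 (operand ≠ 0)
  (y ∨ x) = max(0, 0) = 0
  (not (y → y) → (y ∨ x)): 0 ≤ 0, so result = 1
All 36 assignments give value 1 — the formula is a G_6-tautology.

1.00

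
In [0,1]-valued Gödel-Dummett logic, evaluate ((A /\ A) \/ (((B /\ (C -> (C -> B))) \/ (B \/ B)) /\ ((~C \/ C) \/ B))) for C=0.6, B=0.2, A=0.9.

(A /\ A) = min(0.9, 0.9) = 0.9
(C -> B): 0.6 > 0.2, so result = 0.2
(C -> (C -> B)): 0.6 > 0.2, so result = 0.2
(B /\ (C -> (C -> B))) = min(0.2, 0.2) = 0.2
(B \/ B) = max(0.2, 0.2) = 0.2
((B /\ (C -> (C -> B))) \/ (B \/ B)) = max(0.2, 0.2) = 0.2
~C: Gödel ¬ of 0.6 = 0 (operand ≠ 0)
(~C \/ C) = max(0, 0.6) = 0.6
((~C \/ C) \/ B) = max(0.6, 0.2) = 0.6
(((B /\ (C -> (C -> B))) \/ (B \/ B)) /\ ((~C \/ C) \/ B)) = min(0.2, 0.6) = 0.2
((A /\ A) \/ (((B /\ (C -> (C -> B))) \/ (B \/ B)) /\ ((~C \/ C) \/ B))) = max(0.9, 0.2) = 0.9

0.90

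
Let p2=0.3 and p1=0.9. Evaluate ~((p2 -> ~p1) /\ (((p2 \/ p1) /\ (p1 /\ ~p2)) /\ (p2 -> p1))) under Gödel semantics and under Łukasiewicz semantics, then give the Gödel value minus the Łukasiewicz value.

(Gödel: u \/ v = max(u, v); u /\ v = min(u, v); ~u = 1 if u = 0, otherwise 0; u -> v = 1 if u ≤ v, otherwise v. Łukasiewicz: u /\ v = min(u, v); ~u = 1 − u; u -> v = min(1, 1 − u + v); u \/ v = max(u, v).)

Gödel evaluation:
  ~p1: Gödel ¬ of 0.9 = 0 (operand ≠ 0)
  (p2 -> ~p1): 0.3 > 0, so result = 0
  (p2 \/ p1) = max(0.3, 0.9) = 0.9
  ~p2: Gödel ¬ of 0.3 = 0 (operand ≠ 0)
  (p1 /\ ~p2) = min(0.9, 0) = 0
  ((p2 \/ p1) /\ (p1 /\ ~p2)) = min(0.9, 0) = 0
  (p2 -> p1): 0.3 ≤ 0.9, so result = 1
  (((p2 \/ p1) /\ (p1 /\ ~p2)) /\ (p2 -> p1)) = min(0, 1) = 0
  ((p2 -> ~p1) /\ (((p2 \/ p1) /\ (p1 /\ ~p2)) /\ (p2 -> p1))) = min(0, 0) = 0
  ~((p2 -> ~p1) /\ (((p2 \/ p1) /\ (p1 /\ ~p2)) /\ (p2 -> p1))): Gödel ¬ of 0 = 1 (operand is 0)
  Gödel value = 1
Łukasiewicz evaluation:
  ~p1: Łukasiewicz ¬ gives 1 − 0.9 = 0.1
  (p2 -> ~p1): min(1, 1 − 0.3 + 0.1) = 0.8
  (p2 \/ p1) = max(0.3, 0.9) = 0.9
  ~p2: Łukasiewicz ¬ gives 1 − 0.3 = 0.7
  (p1 /\ ~p2) = min(0.9, 0.7) = 0.7
  ((p2 \/ p1) /\ (p1 /\ ~p2)) = min(0.9, 0.7) = 0.7
  (p2 -> p1): min(1, 1 − 0.3 + 0.9) = 1
  (((p2 \/ p1) /\ (p1 /\ ~p2)) /\ (p2 -> p1)) = min(0.7, 1) = 0.7
  ((p2 -> ~p1) /\ (((p2 \/ p1) /\ (p1 /\ ~p2)) /\ (p2 -> p1))) = min(0.8, 0.7) = 0.7
  ~((p2 -> ~p1) /\ (((p2 \/ p1) /\ (p1 /\ ~p2)) /\ (p2 -> p1))): Łukasiewicz ¬ gives 1 − 0.7 = 0.3
  Łukasiewicz value = 0.3
Difference: 1 − 0.3 = 0.70

0.70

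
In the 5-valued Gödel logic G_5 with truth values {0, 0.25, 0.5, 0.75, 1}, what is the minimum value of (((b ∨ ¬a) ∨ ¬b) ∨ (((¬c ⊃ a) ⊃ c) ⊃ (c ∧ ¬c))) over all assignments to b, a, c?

The minimum is attained at b = 0.25, a = 0.25, c = 0.25:
  ¬a: Gödel ¬ of 0.25 = 0 (operand ≠ 0)
  (b ∨ ¬a) = max(0.25, 0) = 0.25
  ¬b: Gödel ¬ of 0.25 = 0 (operand ≠ 0)
  ((b ∨ ¬a) ∨ ¬b) = max(0.25, 0) = 0.25
  ¬c: Gödel ¬ of 0.25 = 0 (operand ≠ 0)
  (¬c ⊃ a): 0 ≤ 0.25, so result = 1
  ((¬c ⊃ a) ⊃ c): 1 > 0.25, so result = 0.25
  ¬c: Gödel ¬ of 0.25 = 0 (operand ≠ 0)
  (c ∧ ¬c) = min(0.25, 0) = 0
  (((¬c ⊃ a) ⊃ c) ⊃ (c ∧ ¬c)): 0.25 > 0, so result = 0
  (((b ∨ ¬a) ∨ ¬b) ∨ (((¬c ⊃ a) ⊃ c) ⊃ (c ∧ ¬c))) = max(0.25, 0) = 0.25
Checking all 125 assignments confirms none give a value below 0.25.

0.25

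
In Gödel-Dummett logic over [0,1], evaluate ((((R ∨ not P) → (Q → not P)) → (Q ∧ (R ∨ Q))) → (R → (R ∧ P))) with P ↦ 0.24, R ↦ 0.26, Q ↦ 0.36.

0.24

not P: Gödel ¬ of 0.24 = 0 (operand ≠ 0)
(R ∨ not P) = max(0.26, 0) = 0.26
not P: Gödel ¬ of 0.24 = 0 (operand ≠ 0)
(Q → not P): 0.36 > 0, so result = 0
((R ∨ not P) → (Q → not P)): 0.26 > 0, so result = 0
(R ∨ Q) = max(0.26, 0.36) = 0.36
(Q ∧ (R ∨ Q)) = min(0.36, 0.36) = 0.36
(((R ∨ not P) → (Q → not P)) → (Q ∧ (R ∨ Q))): 0 ≤ 0.36, so result = 1
(R ∧ P) = min(0.26, 0.24) = 0.24
(R → (R ∧ P)): 0.26 > 0.24, so result = 0.24
((((R ∨ not P) → (Q → not P)) → (Q ∧ (R ∨ Q))) → (R → (R ∧ P))): 1 > 0.24, so result = 0.24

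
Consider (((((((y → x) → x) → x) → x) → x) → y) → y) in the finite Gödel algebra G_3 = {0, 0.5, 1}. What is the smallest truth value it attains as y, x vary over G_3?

The minimum is attained at y = 0.5, x = 0:
  (y → x): 0.5 > 0, so result = 0
  ((y → x) → x): 0 ≤ 0, so result = 1
  (((y → x) → x) → x): 1 > 0, so result = 0
  ((((y → x) → x) → x) → x): 0 ≤ 0, so result = 1
  (((((y → x) → x) → x) → x) → x): 1 > 0, so result = 0
  ((((((y → x) → x) → x) → x) → x) → y): 0 ≤ 0.5, so result = 1
  (((((((y → x) → x) → x) → x) → x) → y) → y): 1 > 0.5, so result = 0.5
Checking all 9 assignments confirms none give a value below 0.50.

0.50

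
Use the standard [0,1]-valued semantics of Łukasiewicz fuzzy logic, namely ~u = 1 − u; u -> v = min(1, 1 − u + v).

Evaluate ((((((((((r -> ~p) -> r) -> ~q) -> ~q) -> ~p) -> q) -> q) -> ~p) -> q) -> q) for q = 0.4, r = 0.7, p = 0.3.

0.70

~p: Łukasiewicz ¬ gives 1 − 0.3 = 0.7
(r -> ~p): min(1, 1 − 0.7 + 0.7) = 1
((r -> ~p) -> r): min(1, 1 − 1 + 0.7) = 0.7
~q: Łukasiewicz ¬ gives 1 − 0.4 = 0.6
(((r -> ~p) -> r) -> ~q): min(1, 1 − 0.7 + 0.6) = 0.9
~q: Łukasiewicz ¬ gives 1 − 0.4 = 0.6
((((r -> ~p) -> r) -> ~q) -> ~q): min(1, 1 − 0.9 + 0.6) = 0.7
~p: Łukasiewicz ¬ gives 1 − 0.3 = 0.7
(((((r -> ~p) -> r) -> ~q) -> ~q) -> ~p): min(1, 1 − 0.7 + 0.7) = 1
((((((r -> ~p) -> r) -> ~q) -> ~q) -> ~p) -> q): min(1, 1 − 1 + 0.4) = 0.4
(((((((r -> ~p) -> r) -> ~q) -> ~q) -> ~p) -> q) -> q): min(1, 1 − 0.4 + 0.4) = 1
~p: Łukasiewicz ¬ gives 1 − 0.3 = 0.7
((((((((r -> ~p) -> r) -> ~q) -> ~q) -> ~p) -> q) -> q) -> ~p): min(1, 1 − 1 + 0.7) = 0.7
(((((((((r -> ~p) -> r) -> ~q) -> ~q) -> ~p) -> q) -> q) -> ~p) -> q): min(1, 1 − 0.7 + 0.4) = 0.7
((((((((((r -> ~p) -> r) -> ~q) -> ~q) -> ~p) -> q) -> q) -> ~p) -> q) -> q): min(1, 1 − 0.7 + 0.4) = 0.7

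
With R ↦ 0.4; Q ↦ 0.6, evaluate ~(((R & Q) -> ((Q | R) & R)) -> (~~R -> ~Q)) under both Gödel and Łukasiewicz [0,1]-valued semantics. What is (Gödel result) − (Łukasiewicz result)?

Gödel evaluation:
  (R & Q) = min(0.4, 0.6) = 0.4
  (Q | R) = max(0.6, 0.4) = 0.6
  ((Q | R) & R) = min(0.6, 0.4) = 0.4
  ((R & Q) -> ((Q | R) & R)): 0.4 ≤ 0.4, so result = 1
  ~R: Gödel ¬ of 0.4 = 0 (operand ≠ 0)
  ~~R: Gödel ¬ of 0 = 1 (operand is 0)
  ~Q: Gödel ¬ of 0.6 = 0 (operand ≠ 0)
  (~~R -> ~Q): 1 > 0, so result = 0
  (((R & Q) -> ((Q | R) & R)) -> (~~R -> ~Q)): 1 > 0, so result = 0
  ~(((R & Q) -> ((Q | R) & R)) -> (~~R -> ~Q)): Gödel ¬ of 0 = 1 (operand is 0)
  Gödel value = 1
Łukasiewicz evaluation:
  (R & Q) = min(0.4, 0.6) = 0.4
  (Q | R) = max(0.6, 0.4) = 0.6
  ((Q | R) & R) = min(0.6, 0.4) = 0.4
  ((R & Q) -> ((Q | R) & R)): min(1, 1 − 0.4 + 0.4) = 1
  ~R: Łukasiewicz ¬ gives 1 − 0.4 = 0.6
  ~~R: Łukasiewicz ¬ gives 1 − 0.6 = 0.4
  ~Q: Łukasiewicz ¬ gives 1 − 0.6 = 0.4
  (~~R -> ~Q): min(1, 1 − 0.4 + 0.4) = 1
  (((R & Q) -> ((Q | R) & R)) -> (~~R -> ~Q)): min(1, 1 − 1 + 1) = 1
  ~(((R & Q) -> ((Q | R) & R)) -> (~~R -> ~Q)): Łukasiewicz ¬ gives 1 − 1 = 0
  Łukasiewicz value = 0
Difference: 1 − 0 = 1.00

1.00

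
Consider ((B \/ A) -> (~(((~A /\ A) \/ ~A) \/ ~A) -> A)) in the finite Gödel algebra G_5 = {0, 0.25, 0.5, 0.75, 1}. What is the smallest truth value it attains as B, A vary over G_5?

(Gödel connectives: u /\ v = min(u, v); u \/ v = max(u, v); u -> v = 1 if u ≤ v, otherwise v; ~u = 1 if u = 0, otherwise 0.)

0.25

The minimum is attained at B = 0.5, A = 0.25:
  (B \/ A) = max(0.5, 0.25) = 0.5
  ~A: Gödel ¬ of 0.25 = 0 (operand ≠ 0)
  (~A /\ A) = min(0, 0.25) = 0
  ~A: Gödel ¬ of 0.25 = 0 (operand ≠ 0)
  ((~A /\ A) \/ ~A) = max(0, 0) = 0
  ~A: Gödel ¬ of 0.25 = 0 (operand ≠ 0)
  (((~A /\ A) \/ ~A) \/ ~A) = max(0, 0) = 0
  ~(((~A /\ A) \/ ~A) \/ ~A): Gödel ¬ of 0 = 1 (operand is 0)
  (~(((~A /\ A) \/ ~A) \/ ~A) -> A): 1 > 0.25, so result = 0.25
  ((B \/ A) -> (~(((~A /\ A) \/ ~A) \/ ~A) -> A)): 0.5 > 0.25, so result = 0.25
Checking all 25 assignments confirms none give a value below 0.25.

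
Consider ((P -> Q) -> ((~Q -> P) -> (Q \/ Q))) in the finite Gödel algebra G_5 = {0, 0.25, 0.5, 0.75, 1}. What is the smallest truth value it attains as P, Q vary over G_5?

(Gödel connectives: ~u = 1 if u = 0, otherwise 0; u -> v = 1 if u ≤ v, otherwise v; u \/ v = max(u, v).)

0.25

The minimum is attained at P = 0, Q = 0.25:
  (P -> Q): 0 ≤ 0.25, so result = 1
  ~Q: Gödel ¬ of 0.25 = 0 (operand ≠ 0)
  (~Q -> P): 0 ≤ 0, so result = 1
  (Q \/ Q) = max(0.25, 0.25) = 0.25
  ((~Q -> P) -> (Q \/ Q)): 1 > 0.25, so result = 0.25
  ((P -> Q) -> ((~Q -> P) -> (Q \/ Q))): 1 > 0.25, so result = 0.25
Checking all 25 assignments confirms none give a value below 0.25.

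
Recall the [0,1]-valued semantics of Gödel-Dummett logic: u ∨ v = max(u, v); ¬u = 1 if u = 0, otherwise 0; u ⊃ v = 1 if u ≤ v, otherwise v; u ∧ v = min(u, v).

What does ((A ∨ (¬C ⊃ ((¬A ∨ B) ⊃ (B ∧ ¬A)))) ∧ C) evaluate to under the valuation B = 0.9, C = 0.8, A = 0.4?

0.80

¬C: Gödel ¬ of 0.8 = 0 (operand ≠ 0)
¬A: Gödel ¬ of 0.4 = 0 (operand ≠ 0)
(¬A ∨ B) = max(0, 0.9) = 0.9
¬A: Gödel ¬ of 0.4 = 0 (operand ≠ 0)
(B ∧ ¬A) = min(0.9, 0) = 0
((¬A ∨ B) ⊃ (B ∧ ¬A)): 0.9 > 0, so result = 0
(¬C ⊃ ((¬A ∨ B) ⊃ (B ∧ ¬A))): 0 ≤ 0, so result = 1
(A ∨ (¬C ⊃ ((¬A ∨ B) ⊃ (B ∧ ¬A)))) = max(0.4, 1) = 1
((A ∨ (¬C ⊃ ((¬A ∨ B) ⊃ (B ∧ ¬A)))) ∧ C) = min(1, 0.8) = 0.8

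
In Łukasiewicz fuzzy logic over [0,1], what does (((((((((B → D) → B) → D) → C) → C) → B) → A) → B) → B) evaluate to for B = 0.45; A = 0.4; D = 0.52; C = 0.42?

0.95

(B → D): min(1, 1 − 0.45 + 0.52) = 1
((B → D) → B): min(1, 1 − 1 + 0.45) = 0.45
(((B → D) → B) → D): min(1, 1 − 0.45 + 0.52) = 1
((((B → D) → B) → D) → C): min(1, 1 − 1 + 0.42) = 0.42
(((((B → D) → B) → D) → C) → C): min(1, 1 − 0.42 + 0.42) = 1
((((((B → D) → B) → D) → C) → C) → B): min(1, 1 − 1 + 0.45) = 0.45
(((((((B → D) → B) → D) → C) → C) → B) → A): min(1, 1 − 0.45 + 0.4) = 0.95
((((((((B → D) → B) → D) → C) → C) → B) → A) → B): min(1, 1 − 0.95 + 0.45) = 0.5
(((((((((B → D) → B) → D) → C) → C) → B) → A) → B) → B): min(1, 1 − 0.5 + 0.45) = 0.95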